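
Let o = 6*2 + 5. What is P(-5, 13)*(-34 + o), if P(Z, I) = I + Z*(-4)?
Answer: -561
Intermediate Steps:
o = 17 (o = 12 + 5 = 17)
P(Z, I) = I - 4*Z
P(-5, 13)*(-34 + o) = (13 - 4*(-5))*(-34 + 17) = (13 + 20)*(-17) = 33*(-17) = -561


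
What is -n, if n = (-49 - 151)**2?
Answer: -40000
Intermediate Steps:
n = 40000 (n = (-200)**2 = 40000)
-n = -1*40000 = -40000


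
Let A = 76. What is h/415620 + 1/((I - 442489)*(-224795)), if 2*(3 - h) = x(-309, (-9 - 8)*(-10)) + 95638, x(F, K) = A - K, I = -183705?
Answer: -44828111139275/390032438461284 ≈ -0.11493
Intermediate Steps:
x(F, K) = 76 - K
h = -47769 (h = 3 - ((76 - (-9 - 8)*(-10)) + 95638)/2 = 3 - ((76 - (-17)*(-10)) + 95638)/2 = 3 - ((76 - 1*170) + 95638)/2 = 3 - ((76 - 170) + 95638)/2 = 3 - (-94 + 95638)/2 = 3 - 1/2*95544 = 3 - 47772 = -47769)
h/415620 + 1/((I - 442489)*(-224795)) = -47769/415620 + 1/(-183705 - 442489*(-224795)) = -47769*1/415620 - 1/224795/(-626194) = -15923/138540 - 1/626194*(-1/224795) = -15923/138540 + 1/140765280230 = -44828111139275/390032438461284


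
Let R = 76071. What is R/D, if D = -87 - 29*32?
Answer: -76071/1015 ≈ -74.947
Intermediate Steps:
D = -1015 (D = -87 - 928 = -1015)
R/D = 76071/(-1015) = 76071*(-1/1015) = -76071/1015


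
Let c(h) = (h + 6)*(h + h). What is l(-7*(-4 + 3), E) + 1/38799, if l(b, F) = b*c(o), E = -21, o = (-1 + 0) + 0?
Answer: -2715929/38799 ≈ -70.000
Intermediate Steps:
o = -1 (o = -1 + 0 = -1)
c(h) = 2*h*(6 + h) (c(h) = (6 + h)*(2*h) = 2*h*(6 + h))
l(b, F) = -10*b (l(b, F) = b*(2*(-1)*(6 - 1)) = b*(2*(-1)*5) = b*(-10) = -10*b)
l(-7*(-4 + 3), E) + 1/38799 = -(-70)*(-4 + 3) + 1/38799 = -(-70)*(-1) + 1/38799 = -10*7 + 1/38799 = -70 + 1/38799 = -2715929/38799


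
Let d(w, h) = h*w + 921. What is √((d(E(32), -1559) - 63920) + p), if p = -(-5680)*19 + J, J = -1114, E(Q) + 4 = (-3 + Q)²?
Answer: 2*I*√315269 ≈ 1123.0*I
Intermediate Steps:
E(Q) = -4 + (-3 + Q)²
d(w, h) = 921 + h*w
p = 106806 (p = -(-5680)*19 - 1114 = -710*(-152) - 1114 = 107920 - 1114 = 106806)
√((d(E(32), -1559) - 63920) + p) = √(((921 - 1559*(-4 + (-3 + 32)²)) - 63920) + 106806) = √(((921 - 1559*(-4 + 29²)) - 63920) + 106806) = √(((921 - 1559*(-4 + 841)) - 63920) + 106806) = √(((921 - 1559*837) - 63920) + 106806) = √(((921 - 1304883) - 63920) + 106806) = √((-1303962 - 63920) + 106806) = √(-1367882 + 106806) = √(-1261076) = 2*I*√315269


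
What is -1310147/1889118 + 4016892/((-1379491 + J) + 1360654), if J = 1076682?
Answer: 2067483509347/666131343570 ≈ 3.1037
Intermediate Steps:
-1310147/1889118 + 4016892/((-1379491 + J) + 1360654) = -1310147/1889118 + 4016892/((-1379491 + 1076682) + 1360654) = -1310147*1/1889118 + 4016892/(-302809 + 1360654) = -1310147/1889118 + 4016892/1057845 = -1310147/1889118 + 4016892*(1/1057845) = -1310147/1889118 + 1338964/352615 = 2067483509347/666131343570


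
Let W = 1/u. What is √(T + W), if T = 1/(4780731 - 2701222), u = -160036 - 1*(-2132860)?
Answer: √4156179365403587382/2051252631708 ≈ 0.00099387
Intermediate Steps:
u = 1972824 (u = -160036 + 2132860 = 1972824)
T = 1/2079509 ≈ 4.8088e-7
W = 1/1972824 ≈ 5.0689e-7
√(T + W) = √(1/2079509 + 1/1972824) = √(4052333/4102505263416) = √4156179365403587382/2051252631708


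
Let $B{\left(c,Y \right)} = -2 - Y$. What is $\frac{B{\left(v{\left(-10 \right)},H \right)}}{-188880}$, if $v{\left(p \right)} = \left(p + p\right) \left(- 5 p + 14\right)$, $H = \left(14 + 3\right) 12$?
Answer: $\frac{103}{94440} \approx 0.0010906$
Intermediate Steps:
$H = 204$ ($H = 17 \cdot 12 = 204$)
$v{\left(p \right)} = 2 p \left(14 - 5 p\right)$
$\frac{B{\left(v{\left(-10 \right)},H \right)}}{-188880} = \frac{-2 - 204}{-188880} = \left(-2 - 204\right) \left(- \frac{1}{188880}\right) = \left(-206\right) \left(- \frac{1}{188880}\right) = \frac{103}{94440}$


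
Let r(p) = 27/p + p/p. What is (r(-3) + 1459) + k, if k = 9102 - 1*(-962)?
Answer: 11515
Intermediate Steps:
k = 10064 (k = 9102 + 962 = 10064)
r(p) = 1 + 27/p (r(p) = 27/p + 1 = 1 + 27/p)
(r(-3) + 1459) + k = ((27 - 3)/(-3) + 1459) + 10064 = (-⅓*24 + 1459) + 10064 = (-8 + 1459) + 10064 = 1451 + 10064 = 11515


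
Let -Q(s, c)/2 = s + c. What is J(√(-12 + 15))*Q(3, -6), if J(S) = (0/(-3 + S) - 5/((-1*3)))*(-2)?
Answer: -20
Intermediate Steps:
Q(s, c) = -2*c - 2*s (Q(s, c) = -2*(s + c) = -2*(c + s) = -2*c - 2*s)
J(S) = -10/3 (J(S) = (0 - 5/(-3))*(-2) = (0 - 5*(-⅓))*(-2) = (0 + 5/3)*(-2) = (5/3)*(-2) = -10/3)
J(√(-12 + 15))*Q(3, -6) = -10*(-2*(-6) - 2*3)/3 = -10*(12 - 6)/3 = -10/3*6 = -20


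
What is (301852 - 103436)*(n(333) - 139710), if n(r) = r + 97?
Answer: -27635380480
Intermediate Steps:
n(r) = 97 + r
(301852 - 103436)*(n(333) - 139710) = (301852 - 103436)*((97 + 333) - 139710) = 198416*(430 - 139710) = 198416*(-139280) = -27635380480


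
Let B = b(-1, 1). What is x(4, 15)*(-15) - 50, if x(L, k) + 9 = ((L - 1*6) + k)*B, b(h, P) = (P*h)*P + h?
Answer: 475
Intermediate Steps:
b(h, P) = h + h*P² (b(h, P) = h*P² + h = h + h*P²)
B = -2 (B = -(1 + 1²) = -(1 + 1) = -1*2 = -2)
x(L, k) = 3 - 2*L - 2*k (x(L, k) = -9 + ((L - 1*6) + k)*(-2) = -9 + ((L - 6) + k)*(-2) = -9 + ((-6 + L) + k)*(-2) = -9 + (-6 + L + k)*(-2) = -9 + (12 - 2*L - 2*k) = 3 - 2*L - 2*k)
x(4, 15)*(-15) - 50 = (3 - 2*4 - 2*15)*(-15) - 50 = (3 - 8 - 30)*(-15) - 50 = -35*(-15) - 50 = 525 - 50 = 475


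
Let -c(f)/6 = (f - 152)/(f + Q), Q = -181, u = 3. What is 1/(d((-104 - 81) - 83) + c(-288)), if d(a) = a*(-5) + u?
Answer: 469/627227 ≈ 0.00074774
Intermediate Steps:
d(a) = 3 - 5*a (d(a) = a*(-5) + 3 = -5*a + 3 = 3 - 5*a)
c(f) = -6*(-152 + f)/(-181 + f) (c(f) = -6*(f - 152)/(f - 181) = -6*(-152 + f)/(-181 + f))
1/(d((-104 - 81) - 83) + c(-288)) = 1/((3 - 5*((-104 - 81) - 83)) + 6*(152 - 1*(-288))/(-181 - 288)) = 1/((3 - 5*(-185 - 83)) + 6*(152 + 288)/(-469)) = 1/((3 - 5*(-268)) + 6*(-1/469)*440) = 1/((3 + 1340) - 2640/469) = 1/(1343 - 2640/469) = 1/(627227/469) = 469/627227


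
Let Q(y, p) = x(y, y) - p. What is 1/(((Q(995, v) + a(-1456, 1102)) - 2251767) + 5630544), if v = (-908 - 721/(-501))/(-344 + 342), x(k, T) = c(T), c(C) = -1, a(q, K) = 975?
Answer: 1002/3386056315 ≈ 2.9592e-7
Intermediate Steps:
x(k, T) = -1
v = 454187/1002 (v = (-908 - 721*(-1/501))/(-2) = (-908 + 721/501)*(-½) = -454187/501*(-½) = 454187/1002 ≈ 453.28)
Q(y, p) = -1 - p
1/(((Q(995, v) + a(-1456, 1102)) - 2251767) + 5630544) = 1/((((-1 - 1*454187/1002) + 975) - 2251767) + 5630544) = 1/((((-1 - 454187/1002) + 975) - 2251767) + 5630544) = 1/(((-455189/1002 + 975) - 2251767) + 5630544) = 1/((521761/1002 - 2251767) + 5630544) = 1/(-2255748773/1002 + 5630544) = 1/(3386056315/1002) = 1002/3386056315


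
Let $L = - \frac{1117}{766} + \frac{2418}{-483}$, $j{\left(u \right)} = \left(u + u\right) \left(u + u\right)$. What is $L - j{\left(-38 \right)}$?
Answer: $- \frac{713128209}{123326} \approx -5782.5$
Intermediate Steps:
$j{\left(u \right)} = 4 u^{2}$ ($j{\left(u \right)} = 2 u 2 u = 4 u^{2}$)
$L = - \frac{797233}{123326}$ ($L = \left(-1117\right) \frac{1}{766} + 2418 \left(- \frac{1}{483}\right) = - \frac{1117}{766} - \frac{806}{161} = - \frac{797233}{123326} \approx -6.4644$)
$L - j{\left(-38 \right)} = - \frac{797233}{123326} - 4 \left(-38\right)^{2} = - \frac{797233}{123326} - 4 \cdot 1444 = - \frac{797233}{123326} - 5776 = - \frac{713128209}{123326}$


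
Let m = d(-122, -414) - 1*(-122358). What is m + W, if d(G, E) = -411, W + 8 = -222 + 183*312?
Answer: 178813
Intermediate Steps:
W = 56866 (W = -8 + (-222 + 183*312) = -8 + (-222 + 57096) = -8 + 56874 = 56866)
m = 121947 (m = -411 - 1*(-122358) = -411 + 122358 = 121947)
m + W = 121947 + 56866 = 178813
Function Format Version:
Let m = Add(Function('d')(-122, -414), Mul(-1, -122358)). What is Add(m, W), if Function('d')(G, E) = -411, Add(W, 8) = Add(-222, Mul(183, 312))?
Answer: 178813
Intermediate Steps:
W = 56866 (W = Add(-8, Add(-222, Mul(183, 312))) = Add(-8, Add(-222, 57096)) = Add(-8, 56874) = 56866)
m = 121947 (m = Add(-411, Mul(-1, -122358)) = Add(-411, 122358) = 121947)
Add(m, W) = Add(121947, 56866) = 178813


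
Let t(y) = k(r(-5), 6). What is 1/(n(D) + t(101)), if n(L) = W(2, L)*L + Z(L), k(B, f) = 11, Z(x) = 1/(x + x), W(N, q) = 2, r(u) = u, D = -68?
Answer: -136/17001 ≈ -0.0079995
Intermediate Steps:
Z(x) = 1/(2*x)
t(y) = 11
n(L) = 1/(2*L) + 2*L (n(L) = 2*L + 1/(2*L) = 1/(2*L) + 2*L)
1/(n(D) + t(101)) = 1/(((½)/(-68) + 2*(-68)) + 11) = 1/(((½)*(-1/68) - 136) + 11) = 1/((-1/136 - 136) + 11) = 1/(-18497/136 + 11) = 1/(-17001/136) = -136/17001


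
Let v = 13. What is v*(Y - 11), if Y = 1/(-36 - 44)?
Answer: -11453/80 ≈ -143.16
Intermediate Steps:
Y = -1/80 (Y = 1/(-80) = -1/80 ≈ -0.012500)
v*(Y - 11) = 13*(-1/80 - 11) = 13*(-881/80) = -11453/80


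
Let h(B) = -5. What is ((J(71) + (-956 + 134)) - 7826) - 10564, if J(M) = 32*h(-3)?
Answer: -19372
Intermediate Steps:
J(M) = -160 (J(M) = 32*(-5) = -160)
((J(71) + (-956 + 134)) - 7826) - 10564 = ((-160 + (-956 + 134)) - 7826) - 10564 = ((-160 - 822) - 7826) - 10564 = (-982 - 7826) - 10564 = -8808 - 10564 = -19372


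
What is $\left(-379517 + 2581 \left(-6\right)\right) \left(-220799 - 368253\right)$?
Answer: $232677307156$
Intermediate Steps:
$\left(-379517 + 2581 \left(-6\right)\right) \left(-220799 - 368253\right) = \left(-379517 - 15486\right) \left(-589052\right) = \left(-395003\right) \left(-589052\right) = 232677307156$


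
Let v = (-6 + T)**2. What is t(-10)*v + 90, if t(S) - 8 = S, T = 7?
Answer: 88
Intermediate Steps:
v = 1 (v = (-6 + 7)**2 = 1**2 = 1)
t(S) = 8 + S
t(-10)*v + 90 = (8 - 10)*1 + 90 = -2*1 + 90 = -2 + 90 = 88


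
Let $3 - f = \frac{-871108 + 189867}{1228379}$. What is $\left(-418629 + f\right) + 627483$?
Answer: $\frac{256556234044}{1228379} \approx 2.0886 \cdot 10^{5}$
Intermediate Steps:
$f = \frac{4366378}{1228379}$ ($f = 3 - \frac{-871108 + 189867}{1228379} = 3 - \left(-681241\right) \frac{1}{1228379} = 3 - - \frac{681241}{1228379} = 3 + \frac{681241}{1228379} = \frac{4366378}{1228379} \approx 3.5546$)
$\left(-418629 + f\right) + 627483 = \left(-418629 + \frac{4366378}{1228379}\right) + 627483 = - \frac{514230706013}{1228379} + 627483 = \frac{256556234044}{1228379}$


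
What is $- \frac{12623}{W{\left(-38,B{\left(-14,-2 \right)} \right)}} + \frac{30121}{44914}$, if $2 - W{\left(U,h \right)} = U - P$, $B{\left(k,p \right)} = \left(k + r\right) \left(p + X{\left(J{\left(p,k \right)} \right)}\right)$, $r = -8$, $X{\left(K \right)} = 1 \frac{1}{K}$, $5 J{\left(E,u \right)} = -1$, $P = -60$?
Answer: $\frac{283775921}{449140} \approx 631.82$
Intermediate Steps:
$J{\left(E,u \right)} = - \frac{1}{5}$ ($J{\left(E,u \right)} = \frac{1}{5} \left(-1\right) = - \frac{1}{5}$)
$X{\left(K \right)} = \frac{1}{K}$
$B{\left(k,p \right)} = \left(-8 + k\right) \left(-5 + p\right)$ ($B{\left(k,p \right)} = \left(k - 8\right) \left(p + \frac{1}{- \frac{1}{5}}\right) = \left(-8 + k\right) \left(p - 5\right) = \left(-8 + k\right) \left(-5 + p\right)$)
$W{\left(U,h \right)} = -58 - U$ ($W{\left(U,h \right)} = 2 - \left(U - -60\right) = 2 - \left(U + 60\right) = 2 - \left(60 + U\right) = -58 - U$)
$- \frac{12623}{W{\left(-38,B{\left(-14,-2 \right)} \right)}} + \frac{30121}{44914} = - \frac{12623}{-58 - -38} + \frac{30121}{44914} = - \frac{12623}{-58 + 38} + 30121 \cdot \frac{1}{44914} = - \frac{12623}{-20} + \frac{30121}{44914} = \left(-12623\right) \left(- \frac{1}{20}\right) + \frac{30121}{44914} = \frac{12623}{20} + \frac{30121}{44914} = \frac{283775921}{449140}$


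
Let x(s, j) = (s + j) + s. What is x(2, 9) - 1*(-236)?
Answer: 249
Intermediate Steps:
x(s, j) = j + 2*s (x(s, j) = (j + s) + s = j + 2*s)
x(2, 9) - 1*(-236) = (9 + 2*2) - 1*(-236) = (9 + 4) + 236 = 13 + 236 = 249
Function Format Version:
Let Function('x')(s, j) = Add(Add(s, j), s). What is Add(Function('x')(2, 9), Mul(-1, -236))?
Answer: 249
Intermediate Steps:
Function('x')(s, j) = Add(j, Mul(2, s)) (Function('x')(s, j) = Add(Add(j, s), s) = Add(j, Mul(2, s)))
Add(Function('x')(2, 9), Mul(-1, -236)) = Add(Add(9, Mul(2, 2)), Mul(-1, -236)) = Add(Add(9, 4), 236) = Add(13, 236) = 249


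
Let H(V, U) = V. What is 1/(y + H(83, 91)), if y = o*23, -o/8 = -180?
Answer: 1/33203 ≈ 3.0118e-5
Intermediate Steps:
o = 1440 (o = -8*(-180) = 1440)
y = 33120 (y = 1440*23 = 33120)
1/(y + H(83, 91)) = 1/(33120 + 83) = 1/33203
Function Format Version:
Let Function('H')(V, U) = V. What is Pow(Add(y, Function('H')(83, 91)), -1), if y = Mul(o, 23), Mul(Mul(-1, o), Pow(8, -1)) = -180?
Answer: Rational(1, 33203) ≈ 3.0118e-5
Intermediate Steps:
o = 1440 (o = Mul(-8, -180) = 1440)
y = 33120 (y = Mul(1440, 23) = 33120)
Pow(Add(y, Function('H')(83, 91)), -1) = Pow(Add(33120, 83), -1) = Pow(33203, -1) = Rational(1, 33203)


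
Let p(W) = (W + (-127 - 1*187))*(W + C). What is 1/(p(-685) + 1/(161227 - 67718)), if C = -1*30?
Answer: 93509/66792076066 ≈ 1.4000e-6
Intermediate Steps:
C = -30
p(W) = (-314 + W)*(-30 + W) (p(W) = (W + (-127 - 1*187))*(W - 30) = (W + (-127 - 187))*(-30 + W) = (W - 314)*(-30 + W) = (-314 + W)*(-30 + W))
1/(p(-685) + 1/(161227 - 67718)) = 1/((9420 + (-685)**2 - 344*(-685)) + 1/(161227 - 67718)) = 1/((9420 + 469225 + 235640) + 1/93509) = 1/(714285 + 1/93509) = 1/(66792076066/93509) = 93509/66792076066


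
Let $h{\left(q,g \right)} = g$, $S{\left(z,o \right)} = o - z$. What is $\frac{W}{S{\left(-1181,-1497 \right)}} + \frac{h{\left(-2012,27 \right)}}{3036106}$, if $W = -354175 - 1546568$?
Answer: $\frac{2885428617645}{479704748} \approx 6015.0$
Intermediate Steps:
$W = -1900743$
$\frac{W}{S{\left(-1181,-1497 \right)}} + \frac{h{\left(-2012,27 \right)}}{3036106} = - \frac{1900743}{-1497 - -1181} + \frac{27}{3036106} = - \frac{1900743}{-1497 + 1181} + 27 \cdot \frac{1}{3036106} = - \frac{1900743}{-316} + \frac{27}{3036106} = \left(-1900743\right) \left(- \frac{1}{316}\right) + \frac{27}{3036106} = \frac{1900743}{316} + \frac{27}{3036106} = \frac{2885428617645}{479704748}$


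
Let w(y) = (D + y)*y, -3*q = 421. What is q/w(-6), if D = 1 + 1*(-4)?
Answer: -421/162 ≈ -2.5988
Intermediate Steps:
q = -421/3 (q = -1/3*421 = -421/3 ≈ -140.33)
D = -3 (D = 1 - 4 = -3)
w(y) = y*(-3 + y) (w(y) = (-3 + y)*y = y*(-3 + y))
q/w(-6) = -421*(-1/(6*(-3 - 6)))/3 = -421/(3*((-6*(-9)))) = -421/3/54 = -421/3*1/54 = -421/162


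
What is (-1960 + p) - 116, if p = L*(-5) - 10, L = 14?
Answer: -2156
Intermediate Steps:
p = -80 (p = 14*(-5) - 10 = -70 - 10 = -80)
(-1960 + p) - 116 = (-1960 - 80) - 116 = -2040 - 116 = -2156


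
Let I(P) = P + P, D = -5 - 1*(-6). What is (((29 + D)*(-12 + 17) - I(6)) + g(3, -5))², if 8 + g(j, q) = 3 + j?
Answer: 18496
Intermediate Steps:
D = 1 (D = -5 + 6 = 1)
I(P) = 2*P
g(j, q) = -5 + j (g(j, q) = -8 + (3 + j) = -5 + j)
(((29 + D)*(-12 + 17) - I(6)) + g(3, -5))² = (((29 + 1)*(-12 + 17) - 2*6) + (-5 + 3))² = ((30*5 - 1*12) - 2)² = ((150 - 12) - 2)² = (138 - 2)² = 136² = 18496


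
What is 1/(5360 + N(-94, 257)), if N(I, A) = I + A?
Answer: 1/5523 ≈ 0.00018106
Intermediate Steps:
N(I, A) = A + I
1/(5360 + N(-94, 257)) = 1/(5360 + (257 - 94)) = 1/(5360 + 163) = 1/5523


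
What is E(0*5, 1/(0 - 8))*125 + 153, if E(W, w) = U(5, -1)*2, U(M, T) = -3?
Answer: -597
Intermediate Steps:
E(W, w) = -6 (E(W, w) = -3*2 = -6)
E(0*5, 1/(0 - 8))*125 + 153 = -6*125 + 153 = -750 + 153 = -597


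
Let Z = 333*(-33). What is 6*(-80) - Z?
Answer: 10509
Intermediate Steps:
Z = -10989
6*(-80) - Z = 6*(-80) - 1*(-10989) = -480 + 10989 = 10509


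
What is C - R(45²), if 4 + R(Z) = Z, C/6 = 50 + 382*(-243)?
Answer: -558677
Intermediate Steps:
C = -556656 (C = 6*(50 + 382*(-243)) = 6*(50 - 92826) = 6*(-92776) = -556656)
R(Z) = -4 + Z
C - R(45²) = -556656 - (-4 + 45²) = -556656 - (-4 + 2025) = -556656 - 1*2021 = -556656 - 2021 = -558677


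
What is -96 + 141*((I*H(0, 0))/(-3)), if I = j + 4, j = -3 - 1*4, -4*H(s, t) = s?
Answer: -96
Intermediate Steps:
H(s, t) = -s/4
j = -7 (j = -3 - 4 = -7)
I = -3 (I = -7 + 4 = -3)
-96 + 141*((I*H(0, 0))/(-3)) = -96 + 141*(-(-3)*0/4/(-3)) = -96 + 141*(-3*0*(-⅓)) = -96 + 141*(0*(-⅓)) = -96 + 141*0 = -96 + 0 = -96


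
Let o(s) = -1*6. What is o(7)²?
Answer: 36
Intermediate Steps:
o(s) = -6
o(7)² = (-6)² = 36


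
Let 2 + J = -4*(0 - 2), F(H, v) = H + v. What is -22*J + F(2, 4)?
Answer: -126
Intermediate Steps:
J = 6 (J = -2 - 4*(0 - 2) = -2 - 4*(-2) = -2 + 8 = 6)
-22*J + F(2, 4) = -22*6 + (2 + 4) = -132 + 6 = -126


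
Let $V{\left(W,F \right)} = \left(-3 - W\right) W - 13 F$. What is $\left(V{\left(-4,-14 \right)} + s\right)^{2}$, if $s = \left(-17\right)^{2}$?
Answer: $218089$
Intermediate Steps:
$V{\left(W,F \right)} = - 13 F + W \left(-3 - W\right)$ ($V{\left(W,F \right)} = W \left(-3 - W\right) - 13 F = - 13 F + W \left(-3 - W\right)$)
$s = 289$
$\left(V{\left(-4,-14 \right)} + s\right)^{2} = \left(\left(- \left(-4\right)^{2} - -182 - -12\right) + 289\right)^{2} = \left(\left(\left(-1\right) 16 + 182 + 12\right) + 289\right)^{2} = \left(\left(-16 + 182 + 12\right) + 289\right)^{2} = \left(178 + 289\right)^{2} = 467^{2} = 218089$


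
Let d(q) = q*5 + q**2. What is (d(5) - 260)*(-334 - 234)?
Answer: 119280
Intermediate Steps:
d(q) = q**2 + 5*q (d(q) = 5*q + q**2 = q**2 + 5*q)
(d(5) - 260)*(-334 - 234) = (5*(5 + 5) - 260)*(-334 - 234) = (5*10 - 260)*(-568) = (50 - 260)*(-568) = -210*(-568) = 119280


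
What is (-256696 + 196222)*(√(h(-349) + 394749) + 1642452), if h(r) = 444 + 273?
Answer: -99325642248 - 60474*√395466 ≈ -9.9364e+10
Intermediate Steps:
h(r) = 717
(-256696 + 196222)*(√(h(-349) + 394749) + 1642452) = (-256696 + 196222)*(√(717 + 394749) + 1642452) = -60474*(√395466 + 1642452) = -60474*(1642452 + √395466) = -99325642248 - 60474*√395466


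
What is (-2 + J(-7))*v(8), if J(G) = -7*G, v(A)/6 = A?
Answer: 2256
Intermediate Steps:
v(A) = 6*A
(-2 + J(-7))*v(8) = (-2 - 7*(-7))*(6*8) = (-2 + 49)*48 = 47*48 = 2256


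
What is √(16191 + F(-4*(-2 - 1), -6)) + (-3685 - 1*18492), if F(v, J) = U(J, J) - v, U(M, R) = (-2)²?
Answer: -22177 + √16183 ≈ -22050.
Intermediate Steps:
U(M, R) = 4
F(v, J) = 4 - v
√(16191 + F(-4*(-2 - 1), -6)) + (-3685 - 1*18492) = √(16191 + (4 - (-4)*(-2 - 1))) + (-3685 - 1*18492) = √(16191 + (4 - (-4)*(-3))) + (-3685 - 18492) = √(16191 + (4 - 1*12)) - 22177 = √(16191 + (4 - 12)) - 22177 = √(16191 - 8) - 22177 = √16183 - 22177 = -22177 + √16183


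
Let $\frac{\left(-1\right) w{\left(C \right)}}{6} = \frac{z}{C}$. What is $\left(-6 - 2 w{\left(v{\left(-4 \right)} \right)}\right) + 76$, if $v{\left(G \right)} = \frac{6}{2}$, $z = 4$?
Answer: $86$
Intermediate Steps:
$v{\left(G \right)} = 3$ ($v{\left(G \right)} = 6 \cdot \frac{1}{2} = 3$)
$w{\left(C \right)} = - \frac{24}{C}$ ($w{\left(C \right)} = - 6 \frac{4}{C} = - \frac{24}{C}$)
$\left(-6 - 2 w{\left(v{\left(-4 \right)} \right)}\right) + 76 = \left(-6 - 2 \left(- \frac{24}{3}\right)\right) + 76 = \left(-6 - 2 \left(\left(-24\right) \frac{1}{3}\right)\right) + 76 = \left(-6 - -16\right) + 76 = \left(-6 + 16\right) + 76 = 10 + 76 = 86$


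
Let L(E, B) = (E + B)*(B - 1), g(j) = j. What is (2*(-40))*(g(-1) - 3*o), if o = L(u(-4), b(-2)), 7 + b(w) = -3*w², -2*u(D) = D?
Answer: 81680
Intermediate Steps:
u(D) = -D/2
b(w) = -7 - 3*w²
L(E, B) = (-1 + B)*(B + E) (L(E, B) = (B + E)*(-1 + B) = (-1 + B)*(B + E))
o = 340 (o = (-7 - 3*(-2)²)² - (-7 - 3*(-2)²) - (-1)*(-4)/2 + (-7 - 3*(-2)²)*(-½*(-4)) = (-7 - 3*4)² - (-7 - 3*4) - 1*2 + (-7 - 3*4)*2 = (-7 - 12)² - (-7 - 12) - 2 + (-7 - 12)*2 = (-19)² - 1*(-19) - 2 - 19*2 = 361 + 19 - 2 - 38 = 340)
(2*(-40))*(g(-1) - 3*o) = (2*(-40))*(-1 - 3*340) = -80*(-1 - 1020) = -80*(-1021) = 81680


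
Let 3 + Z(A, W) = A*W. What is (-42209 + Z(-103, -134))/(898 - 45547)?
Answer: 9470/14883 ≈ 0.63630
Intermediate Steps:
Z(A, W) = -3 + A*W
(-42209 + Z(-103, -134))/(898 - 45547) = (-42209 + (-3 - 103*(-134)))/(898 - 45547) = (-42209 + (-3 + 13802))/(-44649) = (-42209 + 13799)*(-1/44649) = -28410*(-1/44649) = 9470/14883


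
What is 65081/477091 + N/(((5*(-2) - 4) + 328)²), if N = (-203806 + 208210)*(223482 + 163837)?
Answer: 1295869047914/74903287 ≈ 17301.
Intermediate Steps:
N = 1705752876 (N = 4404*387319 = 1705752876)
65081/477091 + N/(((5*(-2) - 4) + 328)²) = 65081/477091 + 1705752876/(((5*(-2) - 4) + 328)²) = 65081*(1/477091) + 1705752876/(((-10 - 4) + 328)²) = 65081/477091 + 1705752876/((-14 + 328)²) = 65081/477091 + 1705752876/(314²) = 65081/477091 + 1705752876/98596 = 65081/477091 + 1705752876*(1/98596) = 65081/477091 + 2716167/157 = 1295869047914/74903287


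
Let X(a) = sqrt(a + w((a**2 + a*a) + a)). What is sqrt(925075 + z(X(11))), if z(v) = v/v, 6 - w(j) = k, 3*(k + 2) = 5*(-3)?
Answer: 2*sqrt(231269) ≈ 961.81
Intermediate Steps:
k = -7 (k = -2 + (5*(-3))/3 = -2 + (1/3)*(-15) = -2 - 5 = -7)
w(j) = 13 (w(j) = 6 - 1*(-7) = 6 + 7 = 13)
X(a) = sqrt(13 + a) (X(a) = sqrt(a + 13) = sqrt(13 + a))
z(v) = 1
sqrt(925075 + z(X(11))) = sqrt(925075 + 1) = sqrt(925076) = 2*sqrt(231269)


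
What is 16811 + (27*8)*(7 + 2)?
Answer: 18755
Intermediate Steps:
16811 + (27*8)*(7 + 2) = 16811 + 216*9 = 16811 + 1944 = 18755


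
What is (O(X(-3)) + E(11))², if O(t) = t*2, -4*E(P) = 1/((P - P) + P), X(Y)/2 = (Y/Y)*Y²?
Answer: 2505889/1936 ≈ 1294.4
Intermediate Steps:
X(Y) = 2*Y² (X(Y) = 2*((Y/Y)*Y²) = 2*(1*Y²) = 2*Y²)
E(P) = -1/(4*P) (E(P) = -1/(4*((P - P) + P)) = -1/(4*(0 + P)) = -1/(4*P))
O(t) = 2*t
(O(X(-3)) + E(11))² = (2*(2*(-3)²) - ¼/11)² = (2*(2*9) - ¼*1/11)² = (2*18 - 1/44)² = (36 - 1/44)² = (1583/44)² = 2505889/1936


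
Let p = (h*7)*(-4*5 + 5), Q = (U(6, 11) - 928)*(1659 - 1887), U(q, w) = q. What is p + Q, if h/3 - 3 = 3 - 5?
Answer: 209901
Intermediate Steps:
h = 3 (h = 9 + 3*(3 - 5) = 9 + 3*(-2) = 9 - 6 = 3)
Q = 210216 (Q = (6 - 928)*(1659 - 1887) = -922*(-228) = 210216)
p = -315 (p = (3*7)*(-4*5 + 5) = 21*(-20 + 5) = 21*(-15) = -315)
p + Q = -315 + 210216 = 209901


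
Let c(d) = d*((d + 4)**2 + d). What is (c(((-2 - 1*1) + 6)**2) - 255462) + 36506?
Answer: -217354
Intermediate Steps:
c(d) = d*(d + (4 + d)**2) (c(d) = d*((4 + d)**2 + d) = d*(d + (4 + d)**2))
(c(((-2 - 1*1) + 6)**2) - 255462) + 36506 = (((-2 - 1*1) + 6)**2*(((-2 - 1*1) + 6)**2 + (4 + ((-2 - 1*1) + 6)**2)**2) - 255462) + 36506 = (((-2 - 1) + 6)**2*(((-2 - 1) + 6)**2 + (4 + ((-2 - 1) + 6)**2)**2) - 255462) + 36506 = ((-3 + 6)**2*((-3 + 6)**2 + (4 + (-3 + 6)**2)**2) - 255462) + 36506 = (3**2*(3**2 + (4 + 3**2)**2) - 255462) + 36506 = (9*(9 + (4 + 9)**2) - 255462) + 36506 = (9*(9 + 13**2) - 255462) + 36506 = (9*(9 + 169) - 255462) + 36506 = (9*178 - 255462) + 36506 = (1602 - 255462) + 36506 = -253860 + 36506 = -217354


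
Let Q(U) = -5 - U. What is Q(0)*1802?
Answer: -9010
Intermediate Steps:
Q(0)*1802 = (-5 - 1*0)*1802 = (-5 + 0)*1802 = -5*1802 = -9010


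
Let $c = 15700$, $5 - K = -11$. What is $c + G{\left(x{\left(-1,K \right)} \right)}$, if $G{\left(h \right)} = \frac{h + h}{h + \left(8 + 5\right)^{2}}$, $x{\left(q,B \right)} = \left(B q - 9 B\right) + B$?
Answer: $\frac{392212}{25} \approx 15688.0$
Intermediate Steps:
$K = 16$ ($K = 5 - -11 = 5 + 11 = 16$)
$x{\left(q,B \right)} = - 8 B + B q$ ($x{\left(q,B \right)} = \left(- 9 B + B q\right) + B = - 8 B + B q$)
$G{\left(h \right)} = \frac{2 h}{169 + h}$ ($G{\left(h \right)} = \frac{2 h}{h + 13^{2}} = \frac{2 h}{h + 169} = \frac{2 h}{169 + h}$)
$c + G{\left(x{\left(-1,K \right)} \right)} = 15700 + \frac{2 \cdot 16 \left(-8 - 1\right)}{169 + 16 \left(-8 - 1\right)} = 15700 + \frac{2 \cdot 16 \left(-9\right)}{169 + 16 \left(-9\right)} = 15700 + 2 \left(-144\right) \frac{1}{169 - 144} = 15700 + 2 \left(-144\right) \frac{1}{25} = 15700 - \frac{288}{25} = \frac{392212}{25}$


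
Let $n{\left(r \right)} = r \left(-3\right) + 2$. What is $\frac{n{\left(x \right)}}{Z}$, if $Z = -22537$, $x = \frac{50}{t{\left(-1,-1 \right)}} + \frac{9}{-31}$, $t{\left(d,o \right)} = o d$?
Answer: $\frac{4561}{698647} \approx 0.0065283$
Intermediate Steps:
$t{\left(d,o \right)} = d o$
$x = \frac{1541}{31}$ ($x = \frac{50}{\left(-1\right) \left(-1\right)} + \frac{9}{-31} = \frac{50}{1} + 9 \left(- \frac{1}{31}\right) = 50 \cdot 1 - \frac{9}{31} = 50 - \frac{9}{31} = \frac{1541}{31} \approx 49.71$)
$n{\left(r \right)} = 2 - 3 r$ ($n{\left(r \right)} = - 3 r + 2 = 2 - 3 r$)
$\frac{n{\left(x \right)}}{Z} = \frac{2 - \frac{4623}{31}}{-22537} = \left(2 - \frac{4623}{31}\right) \left(- \frac{1}{22537}\right) = \left(- \frac{4561}{31}\right) \left(- \frac{1}{22537}\right) = \frac{4561}{698647}$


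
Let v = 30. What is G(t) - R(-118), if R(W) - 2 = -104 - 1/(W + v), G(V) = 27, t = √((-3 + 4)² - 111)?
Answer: 11351/88 ≈ 128.99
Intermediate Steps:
t = I*√110 (t = √(1² - 111) = √(1 - 111) = √(-110) = I*√110 ≈ 10.488*I)
R(W) = -102 - 1/(30 + W) (R(W) = 2 + (-104 - 1/(W + 30)) = 2 + (-104 - 1/(30 + W)) = -102 - 1/(30 + W))
G(t) - R(-118) = 27 - (-3061 - 102*(-118))/(30 - 118) = 27 - (-3061 + 12036)/(-88) = 27 - (-1)*8975/88 = 27 - 1*(-8975/88) = 27 + 8975/88 = 11351/88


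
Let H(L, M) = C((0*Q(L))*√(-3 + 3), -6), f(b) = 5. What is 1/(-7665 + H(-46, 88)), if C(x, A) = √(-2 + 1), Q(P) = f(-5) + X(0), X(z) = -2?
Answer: -7665/58752226 - I/58752226 ≈ -0.00013046 - 1.7021e-8*I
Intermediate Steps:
Q(P) = 3 (Q(P) = 5 - 2 = 3)
C(x, A) = I (C(x, A) = √(-1) = I)
H(L, M) = I
1/(-7665 + H(-46, 88)) = 1/(-7665 + I) = (-7665 - I)/58752226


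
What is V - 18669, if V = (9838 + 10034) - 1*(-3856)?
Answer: 5059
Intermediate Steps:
V = 23728 (V = 19872 + 3856 = 23728)
V - 18669 = 23728 - 18669 = 5059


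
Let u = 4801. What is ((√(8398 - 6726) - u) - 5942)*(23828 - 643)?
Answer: -249076455 + 46370*√418 ≈ -2.4813e+8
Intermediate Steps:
((√(8398 - 6726) - u) - 5942)*(23828 - 643) = ((√(8398 - 6726) - 1*4801) - 5942)*(23828 - 643) = ((√1672 - 4801) - 5942)*23185 = ((2*√418 - 4801) - 5942)*23185 = ((-4801 + 2*√418) - 5942)*23185 = (-10743 + 2*√418)*23185 = -249076455 + 46370*√418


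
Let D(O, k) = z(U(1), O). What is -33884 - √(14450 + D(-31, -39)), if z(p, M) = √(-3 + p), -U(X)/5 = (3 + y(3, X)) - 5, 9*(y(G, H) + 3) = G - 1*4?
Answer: -33884 - √(130050 + 3*√203)/3 ≈ -34004.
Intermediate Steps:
y(G, H) = -31/9 + G/9 (y(G, H) = -3 + (G - 1*4)/9 = -3 + (G - 4)/9 = -3 + (-4 + G)/9 = -3 + (-4/9 + G/9) = -31/9 + G/9)
U(X) = 230/9 (U(X) = -5*((3 + (-31/9 + (⅑)*3)) - 5) = -5*((3 + (-31/9 + ⅓)) - 5) = -5*((3 - 28/9) - 5) = -5*(-⅑ - 5) = -5*(-46/9) = 230/9)
D(O, k) = √203/3 (D(O, k) = √(-3 + 230/9) = √(203/9) = √203/3)
-33884 - √(14450 + D(-31, -39)) = -33884 - √(14450 + √203/3)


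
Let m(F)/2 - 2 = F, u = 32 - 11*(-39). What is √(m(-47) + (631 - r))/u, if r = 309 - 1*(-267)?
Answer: I*√35/461 ≈ 0.012833*I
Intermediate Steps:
r = 576 (r = 309 + 267 = 576)
u = 461 (u = 32 + 429 = 461)
m(F) = 4 + 2*F
√(m(-47) + (631 - r))/u = √((4 + 2*(-47)) + (631 - 1*576))/461 = √((4 - 94) + (631 - 576))*(1/461) = √(-90 + 55)*(1/461) = √(-35)*(1/461) = (I*√35)*(1/461) = I*√35/461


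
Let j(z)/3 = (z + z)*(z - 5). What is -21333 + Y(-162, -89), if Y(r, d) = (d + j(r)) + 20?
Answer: 140922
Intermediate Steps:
j(z) = 6*z*(-5 + z) (j(z) = 3*((z + z)*(z - 5)) = 3*((2*z)*(-5 + z)) = 3*(2*z*(-5 + z)) = 6*z*(-5 + z))
Y(r, d) = 20 + d + 6*r*(-5 + r) (Y(r, d) = (d + 6*r*(-5 + r)) + 20 = 20 + d + 6*r*(-5 + r))
-21333 + Y(-162, -89) = -21333 + (20 - 89 + 6*(-162)*(-5 - 162)) = -21333 + (20 - 89 + 6*(-162)*(-167)) = -21333 + (20 - 89 + 162324) = -21333 + 162255 = 140922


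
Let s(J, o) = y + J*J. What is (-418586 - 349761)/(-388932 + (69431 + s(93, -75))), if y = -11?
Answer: 768347/310863 ≈ 2.4717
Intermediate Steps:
s(J, o) = -11 + J**2 (s(J, o) = -11 + J*J = -11 + J**2)
(-418586 - 349761)/(-388932 + (69431 + s(93, -75))) = (-418586 - 349761)/(-388932 + (69431 + (-11 + 93**2))) = -768347/(-388932 + (69431 + (-11 + 8649))) = -768347/(-388932 + (69431 + 8638)) = -768347/(-388932 + 78069) = -768347/(-310863) = -768347*(-1/310863) = 768347/310863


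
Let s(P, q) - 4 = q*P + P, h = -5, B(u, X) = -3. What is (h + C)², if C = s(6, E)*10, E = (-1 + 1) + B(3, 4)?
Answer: 7225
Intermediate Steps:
E = -3 (E = (-1 + 1) - 3 = 0 - 3 = -3)
s(P, q) = 4 + P + P*q (s(P, q) = 4 + (q*P + P) = 4 + (P*q + P) = 4 + (P + P*q) = 4 + P + P*q)
C = -80 (C = (4 + 6 + 6*(-3))*10 = (4 + 6 - 18)*10 = -8*10 = -80)
(h + C)² = (-5 - 80)² = (-85)² = 7225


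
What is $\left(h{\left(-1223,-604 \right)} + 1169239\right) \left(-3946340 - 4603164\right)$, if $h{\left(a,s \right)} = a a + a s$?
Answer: $-29099604784640$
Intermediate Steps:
$h{\left(a,s \right)} = a^{2} + a s$
$\left(h{\left(-1223,-604 \right)} + 1169239\right) \left(-3946340 - 4603164\right) = \left(- 1223 \left(-1223 - 604\right) + 1169239\right) \left(-3946340 - 4603164\right) = \left(\left(-1223\right) \left(-1827\right) + 1169239\right) \left(-8549504\right) = \left(2234421 + 1169239\right) \left(-8549504\right) = 3403660 \left(-8549504\right) = -29099604784640$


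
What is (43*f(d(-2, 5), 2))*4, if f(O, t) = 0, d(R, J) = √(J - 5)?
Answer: 0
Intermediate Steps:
d(R, J) = √(-5 + J)
(43*f(d(-2, 5), 2))*4 = (43*0)*4 = 0*4 = 0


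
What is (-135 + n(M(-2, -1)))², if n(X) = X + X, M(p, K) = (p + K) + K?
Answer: 20449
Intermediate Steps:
M(p, K) = p + 2*K (M(p, K) = (K + p) + K = p + 2*K)
n(X) = 2*X
(-135 + n(M(-2, -1)))² = (-135 + 2*(-2 + 2*(-1)))² = (-135 + 2*(-2 - 2))² = (-135 + 2*(-4))² = (-135 - 8)² = (-143)² = 20449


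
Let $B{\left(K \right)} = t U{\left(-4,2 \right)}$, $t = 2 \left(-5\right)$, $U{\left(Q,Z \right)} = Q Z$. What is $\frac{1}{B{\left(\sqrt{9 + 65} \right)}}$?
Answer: $\frac{1}{80} \approx 0.0125$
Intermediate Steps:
$t = -10$
$B{\left(K \right)} = 80$ ($B{\left(K \right)} = - 10 \left(\left(-4\right) 2\right) = \left(-10\right) \left(-8\right) = 80$)
$\frac{1}{B{\left(\sqrt{9 + 65} \right)}} = \frac{1}{80}$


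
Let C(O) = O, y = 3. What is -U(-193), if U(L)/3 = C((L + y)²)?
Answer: -108300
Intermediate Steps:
U(L) = 3*(3 + L)² (U(L) = 3*(L + 3)² = 3*(3 + L)²)
-U(-193) = -3*(3 - 193)² = -3*(-190)² = -3*36100 = -1*108300 = -108300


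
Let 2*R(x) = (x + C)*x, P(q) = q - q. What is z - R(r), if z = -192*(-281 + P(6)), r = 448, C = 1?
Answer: -46624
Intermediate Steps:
P(q) = 0
R(x) = x*(1 + x)/2 (R(x) = ((x + 1)*x)/2 = ((1 + x)*x)/2 = (x*(1 + x))/2 = x*(1 + x)/2)
z = 53952 (z = -192*(-281 + 0) = -192*(-281) = 53952)
z - R(r) = 53952 - 448*(1 + 448)/2 = 53952 - 448*449/2 = 53952 - 1*100576 = 53952 - 100576 = -46624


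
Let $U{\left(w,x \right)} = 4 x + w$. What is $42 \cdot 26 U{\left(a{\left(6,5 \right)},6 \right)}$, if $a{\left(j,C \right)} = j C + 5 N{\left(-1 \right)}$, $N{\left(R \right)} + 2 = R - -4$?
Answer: $64428$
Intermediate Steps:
$N{\left(R \right)} = 2 + R$ ($N{\left(R \right)} = -2 + \left(R - -4\right) = -2 + \left(R + 4\right) = -2 + \left(4 + R\right) = 2 + R$)
$a{\left(j,C \right)} = 5 + C j$ ($a{\left(j,C \right)} = j C + 5 \left(2 - 1\right) = C j + 5 \cdot 1 = C j + 5 = 5 + C j$)
$U{\left(w,x \right)} = w + 4 x$
$42 \cdot 26 U{\left(a{\left(6,5 \right)},6 \right)} = 42 \cdot 26 \left(\left(5 + 5 \cdot 6\right) + 4 \cdot 6\right) = 1092 \left(\left(5 + 30\right) + 24\right) = 1092 \left(35 + 24\right) = 1092 \cdot 59 = 64428$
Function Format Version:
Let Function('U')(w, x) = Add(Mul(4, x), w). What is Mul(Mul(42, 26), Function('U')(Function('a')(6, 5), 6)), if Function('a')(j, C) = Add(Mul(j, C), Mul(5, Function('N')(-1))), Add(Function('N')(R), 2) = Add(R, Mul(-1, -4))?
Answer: 64428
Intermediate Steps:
Function('N')(R) = Add(2, R) (Function('N')(R) = Add(-2, Add(R, Mul(-1, -4))) = Add(-2, Add(R, 4)) = Add(-2, Add(4, R)) = Add(2, R))
Function('a')(j, C) = Add(5, Mul(C, j)) (Function('a')(j, C) = Add(Mul(j, C), Mul(5, Add(2, -1))) = Add(Mul(C, j), Mul(5, 1)) = Add(Mul(C, j), 5) = Add(5, Mul(C, j)))
Function('U')(w, x) = Add(w, Mul(4, x))
Mul(Mul(42, 26), Function('U')(Function('a')(6, 5), 6)) = Mul(Mul(42, 26), Add(Add(5, Mul(5, 6)), Mul(4, 6))) = Mul(1092, Add(Add(5, 30), 24)) = Mul(1092, Add(35, 24)) = Mul(1092, 59) = 64428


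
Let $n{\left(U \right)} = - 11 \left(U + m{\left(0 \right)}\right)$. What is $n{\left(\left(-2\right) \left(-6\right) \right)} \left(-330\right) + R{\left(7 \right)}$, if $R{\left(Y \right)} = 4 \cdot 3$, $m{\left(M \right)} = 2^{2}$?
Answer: $58092$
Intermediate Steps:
$m{\left(M \right)} = 4$
$R{\left(Y \right)} = 12$
$n{\left(U \right)} = -44 - 11 U$ ($n{\left(U \right)} = - 11 \left(U + 4\right) = - 11 \left(4 + U\right) = -44 - 11 U$)
$n{\left(\left(-2\right) \left(-6\right) \right)} \left(-330\right) + R{\left(7 \right)} = \left(-44 - 11 \left(\left(-2\right) \left(-6\right)\right)\right) \left(-330\right) + 12 = \left(-44 - 132\right) \left(-330\right) + 12 = \left(-176\right) \left(-330\right) + 12 = 58080 + 12 = 58092$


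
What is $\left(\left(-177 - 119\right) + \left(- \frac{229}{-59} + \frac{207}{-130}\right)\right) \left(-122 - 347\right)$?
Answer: $\frac{1056545847}{7670} \approx 1.3775 \cdot 10^{5}$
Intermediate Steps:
$\left(\left(-177 - 119\right) + \left(- \frac{229}{-59} + \frac{207}{-130}\right)\right) \left(-122 - 347\right) = \left(-296 + \left(\left(-229\right) \left(- \frac{1}{59}\right) + 207 \left(- \frac{1}{130}\right)\right)\right) \left(-469\right) = \left(-296 + \left(\frac{229}{59} - \frac{207}{130}\right)\right) \left(-469\right) = \left(-296 + \frac{17557}{7670}\right) \left(-469\right) = \left(- \frac{2252763}{7670}\right) \left(-469\right) = \frac{1056545847}{7670}$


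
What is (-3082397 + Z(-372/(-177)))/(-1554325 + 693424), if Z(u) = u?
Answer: 60620433/16931053 ≈ 3.5804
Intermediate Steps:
(-3082397 + Z(-372/(-177)))/(-1554325 + 693424) = (-3082397 - 372/(-177))/(-1554325 + 693424) = (-3082397 - 372*(-1/177))/(-860901) = (-3082397 + 124/59)*(-1/860901) = -181861299/59*(-1/860901) = 60620433/16931053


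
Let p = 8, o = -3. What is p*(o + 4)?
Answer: 8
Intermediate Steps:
p*(o + 4) = 8*(-3 + 4) = 8*1 = 8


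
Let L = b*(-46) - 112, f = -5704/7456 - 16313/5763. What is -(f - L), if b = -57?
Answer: 13500813895/5371116 ≈ 2513.6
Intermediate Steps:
f = -19312735/5371116 (f = -5704*1/7456 - 16313*1/5763 = -713/932 - 16313/5763 = -19312735/5371116 ≈ -3.5957)
L = 2510 (L = -57*(-46) - 112 = 2622 - 112 = 2510)
-(f - L) = -(-19312735/5371116 - 1*2510) = -(-19312735/5371116 - 2510) = -1*(-13500813895/5371116) = 13500813895/5371116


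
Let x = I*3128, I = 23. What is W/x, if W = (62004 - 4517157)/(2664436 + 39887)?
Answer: -1485051/64853271304 ≈ -2.2899e-5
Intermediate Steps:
W = -1485051/901441 (W = -4455153/2704323 = -4455153*1/2704323 = -1485051/901441 ≈ -1.6474)
x = 71944 (x = 23*3128 = 71944)
W/x = -1485051/901441/71944 = -1485051/901441*1/71944 = -1485051/64853271304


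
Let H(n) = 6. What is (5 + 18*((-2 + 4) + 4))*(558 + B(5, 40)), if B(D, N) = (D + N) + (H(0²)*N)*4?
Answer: 176619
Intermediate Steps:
B(D, N) = D + 25*N (B(D, N) = (D + N) + (6*N)*4 = (D + N) + 24*N = D + 25*N)
(5 + 18*((-2 + 4) + 4))*(558 + B(5, 40)) = (5 + 18*((-2 + 4) + 4))*(558 + (5 + 25*40)) = (5 + 18*(2 + 4))*(558 + (5 + 1000)) = (5 + 18*6)*(558 + 1005) = (5 + 108)*1563 = 113*1563 = 176619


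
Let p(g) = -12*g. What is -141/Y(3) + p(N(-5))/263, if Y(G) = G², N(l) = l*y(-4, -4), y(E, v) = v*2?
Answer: -13801/789 ≈ -17.492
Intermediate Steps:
y(E, v) = 2*v
N(l) = -8*l (N(l) = l*(2*(-4)) = l*(-8) = -8*l)
-141/Y(3) + p(N(-5))/263 = -141/(3²) - (-96)*(-5)/263 = -141/9 - 12*40*(1/263) = -141*⅑ - 480*1/263 = -47/3 - 480/263 = -13801/789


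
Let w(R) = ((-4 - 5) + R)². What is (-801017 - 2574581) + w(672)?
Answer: -2936029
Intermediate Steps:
w(R) = (-9 + R)²
(-801017 - 2574581) + w(672) = (-801017 - 2574581) + (-9 + 672)² = -3375598 + 663² = -3375598 + 439569 = -2936029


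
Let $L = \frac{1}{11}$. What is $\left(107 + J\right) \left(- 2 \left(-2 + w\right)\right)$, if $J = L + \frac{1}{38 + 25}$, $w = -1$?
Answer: $\frac{148450}{231} \approx 642.64$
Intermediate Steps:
$L = \frac{1}{11} \approx 0.090909$
$J = \frac{74}{693}$ ($J = \frac{1}{11} + \frac{1}{38 + 25} = \frac{1}{11} + \frac{1}{63} = \frac{74}{693} \approx 0.10678$)
$\left(107 + J\right) \left(- 2 \left(-2 + w\right)\right) = \left(107 + \frac{74}{693}\right) \left(- 2 \left(-2 - 1\right)\right) = \frac{74225 \left(\left(-2\right) \left(-3\right)\right)}{693} = \frac{74225}{693} \cdot 6 = \frac{148450}{231}$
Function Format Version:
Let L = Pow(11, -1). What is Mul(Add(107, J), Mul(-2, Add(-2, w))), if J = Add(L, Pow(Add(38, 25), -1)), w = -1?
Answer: Rational(148450, 231) ≈ 642.64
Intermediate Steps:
L = Rational(1, 11) ≈ 0.090909
J = Rational(74, 693) (J = Add(Rational(1, 11), Pow(Add(38, 25), -1)) = Add(Rational(1, 11), Pow(63, -1)) = Add(Rational(1, 11), Rational(1, 63)) = Rational(74, 693) ≈ 0.10678)
Mul(Add(107, J), Mul(-2, Add(-2, w))) = Mul(Add(107, Rational(74, 693)), Mul(-2, Add(-2, -1))) = Mul(Rational(74225, 693), Mul(-2, -3)) = Mul(Rational(74225, 693), 6) = Rational(148450, 231)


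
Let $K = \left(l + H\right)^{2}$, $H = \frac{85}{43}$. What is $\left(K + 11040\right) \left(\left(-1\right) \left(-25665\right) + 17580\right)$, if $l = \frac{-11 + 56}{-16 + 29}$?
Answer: $\frac{149585831920800}{312481} \approx 4.787 \cdot 10^{8}$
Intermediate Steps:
$l = \frac{45}{13} \approx 3.4615$
$H = \frac{85}{43}$ ($H = 85 \cdot \frac{1}{43} = \frac{85}{43} \approx 1.9767$)
$K = \frac{9241600}{312481}$ ($K = \left(\frac{45}{13} + \frac{85}{43}\right)^{2} = \left(\frac{3040}{559}\right)^{2} = \frac{9241600}{312481} \approx 29.575$)
$\left(K + 11040\right) \left(\left(-1\right) \left(-25665\right) + 17580\right) = \left(\frac{9241600}{312481} + 11040\right) \left(\left(-1\right) \left(-25665\right) + 17580\right) = \frac{3459031840 \left(25665 + 17580\right)}{312481} = \frac{3459031840}{312481} \cdot 43245 = \frac{149585831920800}{312481}$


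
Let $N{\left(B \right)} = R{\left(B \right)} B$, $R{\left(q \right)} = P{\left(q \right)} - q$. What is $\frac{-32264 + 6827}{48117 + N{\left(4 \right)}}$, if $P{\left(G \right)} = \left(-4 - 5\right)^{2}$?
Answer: $- \frac{25437}{48425} \approx -0.52529$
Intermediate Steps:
$P{\left(G \right)} = 81$ ($P{\left(G \right)} = \left(-9\right)^{2} = 81$)
$R{\left(q \right)} = 81 - q$
$N{\left(B \right)} = B \left(81 - B\right)$ ($N{\left(B \right)} = \left(81 - B\right) B = B \left(81 - B\right)$)
$\frac{-32264 + 6827}{48117 + N{\left(4 \right)}} = \frac{-32264 + 6827}{48117 + 4 \left(81 - 4\right)} = - \frac{25437}{48117 + 4 \left(81 - 4\right)} = - \frac{25437}{48117 + 4 \cdot 77} = - \frac{25437}{48117 + 308} = - \frac{25437}{48425}$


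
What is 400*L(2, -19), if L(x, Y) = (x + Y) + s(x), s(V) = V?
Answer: -6000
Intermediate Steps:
L(x, Y) = Y + 2*x (L(x, Y) = (x + Y) + x = (Y + x) + x = Y + 2*x)
400*L(2, -19) = 400*(-19 + 2*2) = 400*(-19 + 4) = 400*(-15) = -6000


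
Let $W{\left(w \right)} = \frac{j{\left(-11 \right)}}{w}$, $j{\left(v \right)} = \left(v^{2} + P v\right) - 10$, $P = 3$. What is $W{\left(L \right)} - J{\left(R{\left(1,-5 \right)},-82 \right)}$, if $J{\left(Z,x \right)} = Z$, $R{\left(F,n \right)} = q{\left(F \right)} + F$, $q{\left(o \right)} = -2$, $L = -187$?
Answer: $\frac{109}{187} \approx 0.58289$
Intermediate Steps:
$j{\left(v \right)} = -10 + v^{2} + 3 v$ ($j{\left(v \right)} = \left(v^{2} + 3 v\right) - 10 = -10 + v^{2} + 3 v$)
$R{\left(F,n \right)} = -2 + F$
$W{\left(w \right)} = \frac{78}{w}$ ($W{\left(w \right)} = \frac{-10 + \left(-11\right)^{2} + 3 \left(-11\right)}{w} = \frac{-10 + 121 - 33}{w} = \frac{78}{w}$)
$W{\left(L \right)} - J{\left(R{\left(1,-5 \right)},-82 \right)} = \frac{78}{-187} - \left(-2 + 1\right) = 78 \left(- \frac{1}{187}\right) - -1 = - \frac{78}{187} + 1 = \frac{109}{187}$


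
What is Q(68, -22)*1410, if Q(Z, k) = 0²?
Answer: 0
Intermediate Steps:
Q(Z, k) = 0
Q(68, -22)*1410 = 0*1410 = 0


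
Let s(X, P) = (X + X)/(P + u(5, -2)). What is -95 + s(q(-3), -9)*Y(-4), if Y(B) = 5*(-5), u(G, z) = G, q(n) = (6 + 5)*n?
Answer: -1015/2 ≈ -507.50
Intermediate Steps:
q(n) = 11*n
s(X, P) = 2*X/(5 + P) (s(X, P) = (X + X)/(P + 5) = (2*X)/(5 + P) = 2*X/(5 + P))
Y(B) = -25
-95 + s(q(-3), -9)*Y(-4) = -95 + (2*(11*(-3))/(5 - 9))*(-25) = -95 + (2*(-33)/(-4))*(-25) = -95 + (2*(-33)*(-¼))*(-25) = -95 + (33/2)*(-25) = -95 - 825/2 = -1015/2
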